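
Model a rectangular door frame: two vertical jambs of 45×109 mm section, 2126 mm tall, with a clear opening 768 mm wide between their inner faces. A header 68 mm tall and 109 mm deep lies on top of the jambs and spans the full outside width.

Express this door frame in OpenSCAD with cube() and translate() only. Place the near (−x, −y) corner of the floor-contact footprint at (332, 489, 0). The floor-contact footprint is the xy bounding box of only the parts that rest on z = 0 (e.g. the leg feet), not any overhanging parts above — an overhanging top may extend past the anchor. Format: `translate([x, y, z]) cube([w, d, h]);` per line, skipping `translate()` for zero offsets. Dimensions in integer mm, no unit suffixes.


translate([332, 489, 0]) cube([45, 109, 2126]);
translate([1145, 489, 0]) cube([45, 109, 2126]);
translate([332, 489, 2126]) cube([858, 109, 68]);


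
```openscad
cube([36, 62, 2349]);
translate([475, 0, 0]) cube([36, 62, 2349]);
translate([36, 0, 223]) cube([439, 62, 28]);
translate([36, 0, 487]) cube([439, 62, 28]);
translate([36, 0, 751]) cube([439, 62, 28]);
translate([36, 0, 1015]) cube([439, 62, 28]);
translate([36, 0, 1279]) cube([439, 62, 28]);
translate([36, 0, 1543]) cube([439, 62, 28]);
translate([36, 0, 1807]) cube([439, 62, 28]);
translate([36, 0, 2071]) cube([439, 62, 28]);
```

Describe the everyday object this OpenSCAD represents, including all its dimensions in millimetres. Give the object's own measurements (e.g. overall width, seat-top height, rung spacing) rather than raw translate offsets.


A straight ladder. Two 36×62 mm vertical rails, 2349 mm tall, stand 511 mm apart (outside-to-outside) with their front faces coplanar on the −y side. 8 rungs, each 62 mm deep and 28 mm tall, span between the inner faces of the rails, front faces flush with the rails. The lowest rung's underside is at z = 223 mm and rungs are spaced 264 mm apart (underside to underside).


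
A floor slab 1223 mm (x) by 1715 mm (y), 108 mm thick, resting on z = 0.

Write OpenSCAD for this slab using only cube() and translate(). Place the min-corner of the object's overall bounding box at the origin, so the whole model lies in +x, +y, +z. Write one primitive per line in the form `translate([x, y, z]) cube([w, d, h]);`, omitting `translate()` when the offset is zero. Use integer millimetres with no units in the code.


cube([1223, 1715, 108]);


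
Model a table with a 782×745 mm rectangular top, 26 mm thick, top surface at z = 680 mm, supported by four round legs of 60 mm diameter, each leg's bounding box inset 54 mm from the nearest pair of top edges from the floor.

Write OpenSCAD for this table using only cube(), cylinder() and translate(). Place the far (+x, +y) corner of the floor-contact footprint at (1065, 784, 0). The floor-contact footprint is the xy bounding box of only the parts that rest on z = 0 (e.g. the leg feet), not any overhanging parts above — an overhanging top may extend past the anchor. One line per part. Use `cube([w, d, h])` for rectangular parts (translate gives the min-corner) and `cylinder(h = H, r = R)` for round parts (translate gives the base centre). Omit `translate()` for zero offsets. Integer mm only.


translate([337, 93, 654]) cube([782, 745, 26]);
translate([421, 177, 0]) cylinder(h = 654, r = 30);
translate([1035, 177, 0]) cylinder(h = 654, r = 30);
translate([421, 754, 0]) cylinder(h = 654, r = 30);
translate([1035, 754, 0]) cylinder(h = 654, r = 30);


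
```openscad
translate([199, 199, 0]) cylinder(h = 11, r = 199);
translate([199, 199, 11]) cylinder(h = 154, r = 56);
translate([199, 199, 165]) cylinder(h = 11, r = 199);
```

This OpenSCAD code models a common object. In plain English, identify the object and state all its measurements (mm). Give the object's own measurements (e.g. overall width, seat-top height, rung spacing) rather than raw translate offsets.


A spool: two coaxial disc flanges of radius 199 mm and thickness 11 mm, joined by a core cylinder of radius 56 mm and height 154 mm. The lower flange rests on z = 0 and the three cylinders share a vertical axis.


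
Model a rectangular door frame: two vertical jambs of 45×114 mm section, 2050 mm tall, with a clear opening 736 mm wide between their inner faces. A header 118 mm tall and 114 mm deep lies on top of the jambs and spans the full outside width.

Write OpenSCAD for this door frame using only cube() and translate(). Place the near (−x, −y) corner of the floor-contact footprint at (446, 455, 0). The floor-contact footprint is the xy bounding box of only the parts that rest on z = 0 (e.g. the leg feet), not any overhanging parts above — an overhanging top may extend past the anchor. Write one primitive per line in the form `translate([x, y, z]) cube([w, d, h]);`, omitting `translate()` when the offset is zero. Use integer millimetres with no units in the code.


translate([446, 455, 0]) cube([45, 114, 2050]);
translate([1227, 455, 0]) cube([45, 114, 2050]);
translate([446, 455, 2050]) cube([826, 114, 118]);


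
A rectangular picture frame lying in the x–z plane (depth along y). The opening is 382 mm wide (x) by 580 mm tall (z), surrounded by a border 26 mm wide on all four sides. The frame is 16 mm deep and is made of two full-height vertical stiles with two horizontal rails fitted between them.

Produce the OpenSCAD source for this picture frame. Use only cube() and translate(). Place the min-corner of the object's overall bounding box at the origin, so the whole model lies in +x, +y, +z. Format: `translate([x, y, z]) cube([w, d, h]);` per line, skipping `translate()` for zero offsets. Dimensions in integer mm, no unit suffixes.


cube([26, 16, 632]);
translate([408, 0, 0]) cube([26, 16, 632]);
translate([26, 0, 0]) cube([382, 16, 26]);
translate([26, 0, 606]) cube([382, 16, 26]);


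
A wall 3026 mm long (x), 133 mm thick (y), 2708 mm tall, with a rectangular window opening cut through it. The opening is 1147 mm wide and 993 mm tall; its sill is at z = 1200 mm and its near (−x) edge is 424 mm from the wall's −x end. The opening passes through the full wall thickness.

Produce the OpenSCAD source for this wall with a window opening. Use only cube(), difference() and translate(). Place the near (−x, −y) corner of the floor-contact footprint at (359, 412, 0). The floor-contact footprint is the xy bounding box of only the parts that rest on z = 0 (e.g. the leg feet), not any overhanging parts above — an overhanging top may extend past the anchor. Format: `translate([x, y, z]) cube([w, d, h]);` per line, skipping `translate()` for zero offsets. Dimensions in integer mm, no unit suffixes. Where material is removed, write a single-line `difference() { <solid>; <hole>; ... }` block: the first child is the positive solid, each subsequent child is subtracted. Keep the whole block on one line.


difference() { translate([359, 412, 0]) cube([3026, 133, 2708]); translate([783, 412, 1200]) cube([1147, 133, 993]); }


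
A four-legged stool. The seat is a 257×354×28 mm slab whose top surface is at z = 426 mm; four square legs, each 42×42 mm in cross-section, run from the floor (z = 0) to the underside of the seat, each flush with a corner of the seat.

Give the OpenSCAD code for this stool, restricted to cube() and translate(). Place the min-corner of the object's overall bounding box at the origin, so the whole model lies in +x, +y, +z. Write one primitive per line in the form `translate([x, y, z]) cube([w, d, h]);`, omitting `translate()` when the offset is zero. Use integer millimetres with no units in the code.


translate([0, 0, 398]) cube([257, 354, 28]);
cube([42, 42, 398]);
translate([215, 0, 0]) cube([42, 42, 398]);
translate([0, 312, 0]) cube([42, 42, 398]);
translate([215, 312, 0]) cube([42, 42, 398]);


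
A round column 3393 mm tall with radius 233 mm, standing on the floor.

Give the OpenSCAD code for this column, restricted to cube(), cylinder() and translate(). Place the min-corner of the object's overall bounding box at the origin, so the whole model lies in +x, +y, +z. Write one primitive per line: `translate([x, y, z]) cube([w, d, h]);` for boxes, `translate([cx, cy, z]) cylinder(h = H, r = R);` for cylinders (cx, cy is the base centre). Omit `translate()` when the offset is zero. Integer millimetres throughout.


translate([233, 233, 0]) cylinder(h = 3393, r = 233);


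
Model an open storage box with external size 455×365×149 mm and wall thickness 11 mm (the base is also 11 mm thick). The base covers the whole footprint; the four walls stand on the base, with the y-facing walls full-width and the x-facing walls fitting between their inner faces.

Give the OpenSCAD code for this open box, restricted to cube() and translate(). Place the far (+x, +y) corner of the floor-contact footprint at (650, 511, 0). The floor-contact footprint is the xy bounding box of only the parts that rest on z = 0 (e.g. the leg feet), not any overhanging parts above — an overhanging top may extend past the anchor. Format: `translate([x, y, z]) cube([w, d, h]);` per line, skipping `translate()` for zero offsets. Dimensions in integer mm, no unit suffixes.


translate([195, 146, 0]) cube([455, 365, 11]);
translate([195, 146, 11]) cube([455, 11, 138]);
translate([195, 500, 11]) cube([455, 11, 138]);
translate([195, 157, 11]) cube([11, 343, 138]);
translate([639, 157, 11]) cube([11, 343, 138]);


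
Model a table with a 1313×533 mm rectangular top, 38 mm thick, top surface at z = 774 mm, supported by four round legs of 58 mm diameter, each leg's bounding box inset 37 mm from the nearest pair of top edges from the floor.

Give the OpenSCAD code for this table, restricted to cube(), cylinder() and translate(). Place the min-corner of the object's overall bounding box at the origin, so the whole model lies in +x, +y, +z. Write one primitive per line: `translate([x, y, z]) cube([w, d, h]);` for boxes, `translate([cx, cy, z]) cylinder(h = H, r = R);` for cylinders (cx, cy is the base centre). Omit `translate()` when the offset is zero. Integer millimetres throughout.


translate([0, 0, 736]) cube([1313, 533, 38]);
translate([66, 66, 0]) cylinder(h = 736, r = 29);
translate([1247, 66, 0]) cylinder(h = 736, r = 29);
translate([66, 467, 0]) cylinder(h = 736, r = 29);
translate([1247, 467, 0]) cylinder(h = 736, r = 29);


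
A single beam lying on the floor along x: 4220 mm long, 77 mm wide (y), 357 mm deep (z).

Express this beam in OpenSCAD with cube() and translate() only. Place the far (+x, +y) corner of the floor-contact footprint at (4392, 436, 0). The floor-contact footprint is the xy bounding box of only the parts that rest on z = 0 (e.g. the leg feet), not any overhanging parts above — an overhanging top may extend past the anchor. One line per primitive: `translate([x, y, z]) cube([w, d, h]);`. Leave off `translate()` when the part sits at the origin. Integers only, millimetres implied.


translate([172, 359, 0]) cube([4220, 77, 357]);


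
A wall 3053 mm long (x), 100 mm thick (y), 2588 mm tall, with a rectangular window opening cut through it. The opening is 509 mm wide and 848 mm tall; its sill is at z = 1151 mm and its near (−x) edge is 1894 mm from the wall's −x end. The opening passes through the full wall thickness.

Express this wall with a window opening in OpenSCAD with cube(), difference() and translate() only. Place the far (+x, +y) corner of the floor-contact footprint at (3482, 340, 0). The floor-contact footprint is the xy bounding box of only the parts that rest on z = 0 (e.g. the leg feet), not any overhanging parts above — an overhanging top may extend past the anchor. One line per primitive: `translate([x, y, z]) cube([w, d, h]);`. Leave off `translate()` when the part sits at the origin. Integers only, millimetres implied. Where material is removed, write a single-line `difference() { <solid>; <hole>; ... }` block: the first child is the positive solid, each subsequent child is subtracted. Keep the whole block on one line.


difference() { translate([429, 240, 0]) cube([3053, 100, 2588]); translate([2323, 240, 1151]) cube([509, 100, 848]); }


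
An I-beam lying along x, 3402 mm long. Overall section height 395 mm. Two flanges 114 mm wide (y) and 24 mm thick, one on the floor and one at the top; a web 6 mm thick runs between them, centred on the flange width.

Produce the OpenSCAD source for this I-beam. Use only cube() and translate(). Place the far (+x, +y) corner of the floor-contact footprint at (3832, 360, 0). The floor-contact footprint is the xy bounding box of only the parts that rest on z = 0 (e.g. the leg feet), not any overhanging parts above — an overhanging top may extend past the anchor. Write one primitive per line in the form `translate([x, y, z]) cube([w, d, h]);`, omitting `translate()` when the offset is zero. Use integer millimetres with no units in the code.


translate([430, 246, 0]) cube([3402, 114, 24]);
translate([430, 300, 24]) cube([3402, 6, 347]);
translate([430, 246, 371]) cube([3402, 114, 24]);


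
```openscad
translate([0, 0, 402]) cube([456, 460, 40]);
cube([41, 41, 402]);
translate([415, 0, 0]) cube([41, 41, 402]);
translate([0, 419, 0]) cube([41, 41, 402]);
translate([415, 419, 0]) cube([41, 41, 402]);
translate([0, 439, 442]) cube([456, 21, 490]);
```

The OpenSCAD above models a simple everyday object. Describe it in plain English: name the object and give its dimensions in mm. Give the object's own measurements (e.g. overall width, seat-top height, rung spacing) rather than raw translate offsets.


A chair. The seat is a 456×460×40 mm slab with its top at z = 442 mm, on four 41×41 mm corner legs (flush with the seat edges, standing on z = 0). A flat backrest 21 mm thick, 490 mm tall, spans the full seat width and rises from the seat top along its +y edge, rear face flush with the rear of the seat.


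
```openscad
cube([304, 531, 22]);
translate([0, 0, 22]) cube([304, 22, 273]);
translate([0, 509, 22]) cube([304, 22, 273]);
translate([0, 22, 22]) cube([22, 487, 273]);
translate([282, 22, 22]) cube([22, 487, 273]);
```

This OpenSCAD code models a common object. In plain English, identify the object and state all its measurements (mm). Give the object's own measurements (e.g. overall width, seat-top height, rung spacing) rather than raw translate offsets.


An open-topped rectangular box: outside dimensions 304×531×295 mm, with a uniform wall and base thickness of 22 mm. The base is a full 304×531 slab on the floor; four walls sit on top of the base. The front and back walls (the −y and +y sides) span the full width; the two side walls fit between them.


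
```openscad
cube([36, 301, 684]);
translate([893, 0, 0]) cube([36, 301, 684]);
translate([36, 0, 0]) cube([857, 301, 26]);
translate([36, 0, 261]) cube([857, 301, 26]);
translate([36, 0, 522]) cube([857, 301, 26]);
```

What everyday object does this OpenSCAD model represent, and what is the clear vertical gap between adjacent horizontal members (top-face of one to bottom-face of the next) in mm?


A bookshelf. The clear shelf gap is 235 mm.

Two tall side panels with 3 horizontal boards between them — a bookshelf. The first two shelf undersides are at z = 0 and z = 261; with shelf thickness 26, the clear gap is 261 − 0 − 26 = 235 mm.


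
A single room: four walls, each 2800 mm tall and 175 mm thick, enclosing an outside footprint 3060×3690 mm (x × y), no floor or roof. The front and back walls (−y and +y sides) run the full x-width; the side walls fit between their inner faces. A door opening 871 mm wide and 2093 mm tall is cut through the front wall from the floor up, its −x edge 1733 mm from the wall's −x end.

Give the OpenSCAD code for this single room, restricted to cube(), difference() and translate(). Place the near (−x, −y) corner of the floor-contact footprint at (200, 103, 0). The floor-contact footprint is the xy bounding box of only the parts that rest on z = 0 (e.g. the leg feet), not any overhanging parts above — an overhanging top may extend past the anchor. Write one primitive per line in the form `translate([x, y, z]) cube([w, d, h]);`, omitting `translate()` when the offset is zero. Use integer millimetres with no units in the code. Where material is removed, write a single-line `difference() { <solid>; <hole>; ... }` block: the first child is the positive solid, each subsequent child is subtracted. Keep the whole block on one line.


difference() { translate([200, 103, 0]) cube([3060, 175, 2800]); translate([1933, 103, 0]) cube([871, 175, 2093]); }
translate([200, 3618, 0]) cube([3060, 175, 2800]);
translate([200, 278, 0]) cube([175, 3340, 2800]);
translate([3085, 278, 0]) cube([175, 3340, 2800]);


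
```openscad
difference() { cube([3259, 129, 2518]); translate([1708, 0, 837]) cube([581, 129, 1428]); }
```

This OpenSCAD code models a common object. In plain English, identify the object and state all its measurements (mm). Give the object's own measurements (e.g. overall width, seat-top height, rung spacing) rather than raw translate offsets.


A wall 3259 mm long (x), 129 mm thick (y), 2518 mm tall, with a rectangular window opening cut through it. The opening is 581 mm wide and 1428 mm tall; its sill is at z = 837 mm and its near (−x) edge is 1708 mm from the wall's −x end. The opening passes through the full wall thickness.


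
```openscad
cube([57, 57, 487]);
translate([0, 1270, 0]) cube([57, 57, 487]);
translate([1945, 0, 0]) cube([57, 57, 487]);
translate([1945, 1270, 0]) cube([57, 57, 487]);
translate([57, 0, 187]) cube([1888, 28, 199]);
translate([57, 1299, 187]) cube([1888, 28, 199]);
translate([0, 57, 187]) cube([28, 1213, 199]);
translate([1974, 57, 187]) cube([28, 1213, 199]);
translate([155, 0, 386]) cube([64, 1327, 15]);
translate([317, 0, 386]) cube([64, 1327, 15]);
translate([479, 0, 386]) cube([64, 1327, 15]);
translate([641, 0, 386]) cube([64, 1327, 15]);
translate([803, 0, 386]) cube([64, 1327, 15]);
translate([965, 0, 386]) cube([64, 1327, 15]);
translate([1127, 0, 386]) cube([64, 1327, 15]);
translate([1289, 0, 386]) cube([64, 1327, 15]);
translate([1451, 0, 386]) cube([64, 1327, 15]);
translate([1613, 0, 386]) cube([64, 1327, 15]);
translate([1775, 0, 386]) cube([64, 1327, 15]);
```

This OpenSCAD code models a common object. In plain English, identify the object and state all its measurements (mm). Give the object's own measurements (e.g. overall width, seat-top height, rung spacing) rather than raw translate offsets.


A bed frame 2002 mm long (x) by 1327 mm wide (y). Four 57×57 mm corner posts, 487 mm tall, at the corners of the footprint. Four rails of 28 mm thickness and 199 mm height run between adjacent posts with their undersides at z = 187 mm, their outer faces flush with the outside of the frame (the two x-running rails run between the posts' inner faces; the two y-running rails run between the posts' inner faces). 11 slats, each 64 mm wide (x) and 15 mm thick, lie across the top of the two x-running rails, running the full 1327 mm width of the frame in y; along x they sit between the end posts with a 98 mm gap after the −x posts and between neighbouring slats, leaving 106 mm before the +x posts.


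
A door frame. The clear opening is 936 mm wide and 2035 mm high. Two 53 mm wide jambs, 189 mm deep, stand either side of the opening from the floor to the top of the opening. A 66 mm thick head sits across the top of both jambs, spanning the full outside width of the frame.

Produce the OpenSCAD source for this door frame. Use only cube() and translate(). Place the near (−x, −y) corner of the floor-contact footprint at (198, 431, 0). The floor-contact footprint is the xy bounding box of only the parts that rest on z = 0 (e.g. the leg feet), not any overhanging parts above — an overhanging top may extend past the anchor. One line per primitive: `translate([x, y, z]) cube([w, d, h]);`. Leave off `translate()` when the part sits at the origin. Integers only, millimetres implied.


translate([198, 431, 0]) cube([53, 189, 2035]);
translate([1187, 431, 0]) cube([53, 189, 2035]);
translate([198, 431, 2035]) cube([1042, 189, 66]);


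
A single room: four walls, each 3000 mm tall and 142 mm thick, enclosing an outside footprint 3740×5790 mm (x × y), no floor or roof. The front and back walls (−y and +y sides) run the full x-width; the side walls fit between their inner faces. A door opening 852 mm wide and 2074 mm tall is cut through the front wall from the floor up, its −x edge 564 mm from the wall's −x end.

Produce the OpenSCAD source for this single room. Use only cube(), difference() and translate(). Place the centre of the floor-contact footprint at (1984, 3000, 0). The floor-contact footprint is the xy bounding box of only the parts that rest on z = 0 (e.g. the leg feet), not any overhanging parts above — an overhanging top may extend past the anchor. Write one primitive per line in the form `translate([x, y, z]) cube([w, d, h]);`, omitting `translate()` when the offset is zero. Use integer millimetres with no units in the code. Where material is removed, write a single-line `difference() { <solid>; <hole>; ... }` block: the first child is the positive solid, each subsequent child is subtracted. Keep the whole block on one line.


difference() { translate([114, 105, 0]) cube([3740, 142, 3000]); translate([678, 105, 0]) cube([852, 142, 2074]); }
translate([114, 5753, 0]) cube([3740, 142, 3000]);
translate([114, 247, 0]) cube([142, 5506, 3000]);
translate([3712, 247, 0]) cube([142, 5506, 3000]);


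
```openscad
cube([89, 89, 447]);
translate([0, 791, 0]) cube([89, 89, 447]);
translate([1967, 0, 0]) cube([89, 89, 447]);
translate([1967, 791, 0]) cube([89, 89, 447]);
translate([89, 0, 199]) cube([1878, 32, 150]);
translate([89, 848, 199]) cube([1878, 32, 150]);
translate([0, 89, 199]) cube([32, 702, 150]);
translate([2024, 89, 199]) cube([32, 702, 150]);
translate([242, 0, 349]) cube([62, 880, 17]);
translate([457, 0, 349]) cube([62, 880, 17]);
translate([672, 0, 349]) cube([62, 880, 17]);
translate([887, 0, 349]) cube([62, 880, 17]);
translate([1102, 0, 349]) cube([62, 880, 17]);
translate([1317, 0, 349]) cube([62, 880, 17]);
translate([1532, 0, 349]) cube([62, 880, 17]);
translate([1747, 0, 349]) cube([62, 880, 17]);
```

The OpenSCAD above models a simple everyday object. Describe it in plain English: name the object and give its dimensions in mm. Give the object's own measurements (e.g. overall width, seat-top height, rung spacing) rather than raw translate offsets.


A bed frame 2056 mm long (x) by 880 mm wide (y). Four 89×89 mm corner posts, 447 mm tall, at the corners of the footprint. Four rails of 32 mm thickness and 150 mm height run between adjacent posts with their undersides at z = 199 mm, their outer faces flush with the outside of the frame (the two x-running rails run between the posts' inner faces; the two y-running rails run between the posts' inner faces). 8 slats, each 62 mm wide (x) and 17 mm thick, lie across the top of the two x-running rails, running the full 880 mm width of the frame in y; along x they sit between the end posts with a 153 mm gap after the −x posts and between neighbouring slats, leaving 158 mm before the +x posts.


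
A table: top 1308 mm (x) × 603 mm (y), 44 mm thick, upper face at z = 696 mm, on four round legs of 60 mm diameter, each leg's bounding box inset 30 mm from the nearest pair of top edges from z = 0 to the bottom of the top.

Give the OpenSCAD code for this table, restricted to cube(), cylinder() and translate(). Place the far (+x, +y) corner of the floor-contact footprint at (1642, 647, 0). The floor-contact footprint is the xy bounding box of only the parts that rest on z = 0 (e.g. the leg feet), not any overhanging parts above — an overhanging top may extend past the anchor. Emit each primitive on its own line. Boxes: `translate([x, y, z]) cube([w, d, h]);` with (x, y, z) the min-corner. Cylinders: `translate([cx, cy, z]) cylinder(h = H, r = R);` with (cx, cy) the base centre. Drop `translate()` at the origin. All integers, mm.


translate([364, 74, 652]) cube([1308, 603, 44]);
translate([424, 134, 0]) cylinder(h = 652, r = 30);
translate([1612, 134, 0]) cylinder(h = 652, r = 30);
translate([424, 617, 0]) cylinder(h = 652, r = 30);
translate([1612, 617, 0]) cylinder(h = 652, r = 30);


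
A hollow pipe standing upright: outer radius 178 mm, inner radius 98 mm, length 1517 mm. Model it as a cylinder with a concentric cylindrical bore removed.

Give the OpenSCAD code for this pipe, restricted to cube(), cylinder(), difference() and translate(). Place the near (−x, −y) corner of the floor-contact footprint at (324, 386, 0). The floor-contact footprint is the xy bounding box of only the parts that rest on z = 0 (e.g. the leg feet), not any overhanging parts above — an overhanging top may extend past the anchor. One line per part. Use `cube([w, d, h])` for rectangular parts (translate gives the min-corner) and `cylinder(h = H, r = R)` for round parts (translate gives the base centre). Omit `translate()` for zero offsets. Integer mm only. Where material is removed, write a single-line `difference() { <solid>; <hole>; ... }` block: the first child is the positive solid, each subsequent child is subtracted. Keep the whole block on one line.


difference() { translate([502, 564, 0]) cylinder(h = 1517, r = 178); translate([502, 564, 0]) cylinder(h = 1517, r = 98); }


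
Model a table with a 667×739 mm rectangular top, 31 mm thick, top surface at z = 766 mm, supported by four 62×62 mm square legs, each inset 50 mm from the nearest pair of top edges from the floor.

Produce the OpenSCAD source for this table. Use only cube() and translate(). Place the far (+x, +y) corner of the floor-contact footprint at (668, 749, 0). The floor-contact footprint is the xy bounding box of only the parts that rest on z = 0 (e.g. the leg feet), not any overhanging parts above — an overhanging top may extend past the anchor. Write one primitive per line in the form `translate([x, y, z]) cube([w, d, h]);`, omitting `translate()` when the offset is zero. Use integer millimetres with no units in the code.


translate([51, 60, 735]) cube([667, 739, 31]);
translate([101, 110, 0]) cube([62, 62, 735]);
translate([606, 110, 0]) cube([62, 62, 735]);
translate([101, 687, 0]) cube([62, 62, 735]);
translate([606, 687, 0]) cube([62, 62, 735]);


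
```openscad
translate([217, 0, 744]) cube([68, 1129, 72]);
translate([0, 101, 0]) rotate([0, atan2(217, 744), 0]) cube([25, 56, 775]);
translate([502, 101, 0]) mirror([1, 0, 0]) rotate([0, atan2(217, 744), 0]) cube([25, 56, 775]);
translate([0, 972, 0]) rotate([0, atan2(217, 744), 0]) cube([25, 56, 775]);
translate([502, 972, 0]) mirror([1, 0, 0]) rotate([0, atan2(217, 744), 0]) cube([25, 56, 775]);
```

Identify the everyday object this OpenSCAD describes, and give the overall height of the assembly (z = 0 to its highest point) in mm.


A sawhorse. The overall height is 816 mm.

A beam across two mirrored pairs of raked legs — a sawhorse. The beam's underside is at z = 744 (matching the legs' vertical rise in atan2(217, 744)) and the beam is 72 mm tall, so its top is at 744 + 72 = 816 mm. The raked legs top out at the beam's underside, so that is the highest point.


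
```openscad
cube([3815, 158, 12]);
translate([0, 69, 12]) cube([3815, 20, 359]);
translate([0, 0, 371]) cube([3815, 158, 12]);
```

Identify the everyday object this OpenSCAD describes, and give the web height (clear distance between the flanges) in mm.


An I-beam. The web height is 359 mm.

Two wide flanges with a thin centred web — an I-beam. Overall 383 mm minus two 12 mm flanges gives a web of 383 − 2·12 = 359 mm.


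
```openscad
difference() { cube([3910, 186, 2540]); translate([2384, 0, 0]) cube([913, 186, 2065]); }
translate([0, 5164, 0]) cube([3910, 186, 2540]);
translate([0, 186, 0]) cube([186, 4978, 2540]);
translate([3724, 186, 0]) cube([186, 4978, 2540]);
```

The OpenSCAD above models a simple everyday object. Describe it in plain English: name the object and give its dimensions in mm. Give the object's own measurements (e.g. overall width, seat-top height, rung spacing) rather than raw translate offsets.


A single room: four walls, each 2540 mm tall and 186 mm thick, enclosing an outside footprint 3910×5350 mm (x × y), no floor or roof. The front and back walls (−y and +y sides) run the full x-width; the side walls fit between their inner faces. A door opening 913 mm wide and 2065 mm tall is cut through the front wall from the floor up, its −x edge 2384 mm from the wall's −x end.


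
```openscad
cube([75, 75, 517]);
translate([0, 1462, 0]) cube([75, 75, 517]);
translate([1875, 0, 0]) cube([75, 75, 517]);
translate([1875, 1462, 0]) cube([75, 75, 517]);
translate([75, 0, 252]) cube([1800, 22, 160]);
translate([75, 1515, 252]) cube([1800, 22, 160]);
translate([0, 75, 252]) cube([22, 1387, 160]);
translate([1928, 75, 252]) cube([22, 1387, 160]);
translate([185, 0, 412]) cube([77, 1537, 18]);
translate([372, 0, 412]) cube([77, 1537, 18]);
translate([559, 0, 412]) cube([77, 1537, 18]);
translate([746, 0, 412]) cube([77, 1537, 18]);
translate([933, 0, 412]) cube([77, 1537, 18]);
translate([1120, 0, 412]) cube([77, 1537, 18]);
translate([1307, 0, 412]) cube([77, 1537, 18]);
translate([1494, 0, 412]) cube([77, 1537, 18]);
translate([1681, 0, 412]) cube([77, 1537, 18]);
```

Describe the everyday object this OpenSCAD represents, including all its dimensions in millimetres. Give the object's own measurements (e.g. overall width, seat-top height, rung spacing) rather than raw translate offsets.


A bed frame 1950 mm long (x) by 1537 mm wide (y). Four 75×75 mm corner posts, 517 mm tall, at the corners of the footprint. Four rails of 22 mm thickness and 160 mm height run between adjacent posts with their undersides at z = 252 mm, their outer faces flush with the outside of the frame (the two x-running rails run between the posts' inner faces; the two y-running rails run between the posts' inner faces). 9 slats, each 77 mm wide (x) and 18 mm thick, lie across the top of the two x-running rails, running the full 1537 mm width of the frame in y; along x they sit between the end posts with a 110 mm gap after the −x posts and between neighbouring slats, leaving 117 mm before the +x posts.


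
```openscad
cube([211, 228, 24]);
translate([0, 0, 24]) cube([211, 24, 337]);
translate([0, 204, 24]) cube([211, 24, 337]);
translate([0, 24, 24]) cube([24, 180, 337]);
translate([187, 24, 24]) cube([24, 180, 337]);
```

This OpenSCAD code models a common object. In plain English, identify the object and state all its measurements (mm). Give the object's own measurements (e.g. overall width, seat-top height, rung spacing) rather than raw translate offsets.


An open-topped rectangular box: outside dimensions 211×228×361 mm, with a uniform wall and base thickness of 24 mm. The base is a full 211×228 slab on the floor; four walls sit on top of the base. The front and back walls (the −y and +y sides) span the full width; the two side walls fit between them.


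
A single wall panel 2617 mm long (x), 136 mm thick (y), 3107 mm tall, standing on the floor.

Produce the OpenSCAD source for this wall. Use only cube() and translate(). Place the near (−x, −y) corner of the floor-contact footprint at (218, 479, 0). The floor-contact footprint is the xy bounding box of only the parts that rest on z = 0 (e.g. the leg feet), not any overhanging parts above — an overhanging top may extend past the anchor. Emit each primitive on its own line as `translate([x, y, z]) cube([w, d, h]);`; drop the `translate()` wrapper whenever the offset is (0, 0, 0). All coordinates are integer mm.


translate([218, 479, 0]) cube([2617, 136, 3107]);


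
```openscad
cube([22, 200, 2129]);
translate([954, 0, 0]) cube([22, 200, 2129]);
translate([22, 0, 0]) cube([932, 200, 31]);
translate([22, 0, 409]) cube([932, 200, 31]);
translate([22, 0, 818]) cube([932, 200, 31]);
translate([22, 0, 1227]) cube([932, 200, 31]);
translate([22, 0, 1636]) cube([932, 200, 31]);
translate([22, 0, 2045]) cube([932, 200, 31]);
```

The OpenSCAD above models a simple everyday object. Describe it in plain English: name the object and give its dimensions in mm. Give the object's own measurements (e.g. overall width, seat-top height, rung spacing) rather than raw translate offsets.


An open bookshelf. Two side panels, each 22 mm thick, 200 mm deep and 2129 mm tall, stand 976 mm apart (outside-to-outside). Between them sit 6 shelves, each 31 mm thick and 200 mm deep, spanning the full gap between the sides. The bottom shelf rests on the floor (its underside at z = 0) and the clear gap between one shelf's top and the next shelf's underside is 378 mm.


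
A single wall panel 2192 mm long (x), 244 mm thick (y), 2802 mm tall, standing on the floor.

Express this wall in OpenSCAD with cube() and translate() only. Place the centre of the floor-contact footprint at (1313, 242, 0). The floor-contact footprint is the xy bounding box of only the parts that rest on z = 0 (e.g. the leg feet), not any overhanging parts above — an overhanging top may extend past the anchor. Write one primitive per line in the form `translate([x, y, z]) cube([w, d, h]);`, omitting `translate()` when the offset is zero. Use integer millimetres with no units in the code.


translate([217, 120, 0]) cube([2192, 244, 2802]);


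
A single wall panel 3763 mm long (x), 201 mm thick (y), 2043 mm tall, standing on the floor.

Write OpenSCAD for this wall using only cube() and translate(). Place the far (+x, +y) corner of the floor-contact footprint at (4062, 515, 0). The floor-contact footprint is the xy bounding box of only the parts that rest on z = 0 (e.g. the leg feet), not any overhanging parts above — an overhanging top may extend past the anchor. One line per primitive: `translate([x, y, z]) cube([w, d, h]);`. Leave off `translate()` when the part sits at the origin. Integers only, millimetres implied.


translate([299, 314, 0]) cube([3763, 201, 2043]);


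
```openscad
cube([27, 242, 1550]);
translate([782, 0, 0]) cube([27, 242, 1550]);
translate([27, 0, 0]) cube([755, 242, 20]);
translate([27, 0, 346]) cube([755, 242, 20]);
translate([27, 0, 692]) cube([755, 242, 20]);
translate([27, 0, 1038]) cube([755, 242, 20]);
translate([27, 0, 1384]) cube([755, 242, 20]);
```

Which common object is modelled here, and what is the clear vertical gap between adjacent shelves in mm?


A bookshelf. The clear shelf gap is 326 mm.

Two tall side panels with 5 horizontal boards between them — a bookshelf. The first two shelf undersides are at z = 0 and z = 346; with shelf thickness 20, the clear gap is 346 − 0 − 20 = 326 mm.


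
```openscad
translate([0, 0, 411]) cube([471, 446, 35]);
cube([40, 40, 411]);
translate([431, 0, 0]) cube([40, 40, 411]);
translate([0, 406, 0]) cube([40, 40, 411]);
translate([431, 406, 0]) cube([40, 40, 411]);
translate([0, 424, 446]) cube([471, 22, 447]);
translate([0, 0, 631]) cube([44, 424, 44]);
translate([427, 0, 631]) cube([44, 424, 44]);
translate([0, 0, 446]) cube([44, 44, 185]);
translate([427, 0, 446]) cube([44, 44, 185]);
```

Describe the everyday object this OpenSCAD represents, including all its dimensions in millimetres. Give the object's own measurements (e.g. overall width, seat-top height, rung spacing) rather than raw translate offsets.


A chair. The seat is a 471×446×35 mm slab with its top at z = 446 mm, on four 40×40 mm corner legs (flush with the seat edges, standing on z = 0). A flat backrest 22 mm thick, 447 mm tall, spans the full seat width and rises from the seat top along its +y edge, rear face flush with the rear of the seat. Two armrests of 44×44 mm section run along each side from the seat's front edge to the front of the backrest, top faces 229 mm above the seat top and outer faces flush with the seat's x-edges; a 44×44 mm post under the front of each armrest stands on the seat at the front corner.


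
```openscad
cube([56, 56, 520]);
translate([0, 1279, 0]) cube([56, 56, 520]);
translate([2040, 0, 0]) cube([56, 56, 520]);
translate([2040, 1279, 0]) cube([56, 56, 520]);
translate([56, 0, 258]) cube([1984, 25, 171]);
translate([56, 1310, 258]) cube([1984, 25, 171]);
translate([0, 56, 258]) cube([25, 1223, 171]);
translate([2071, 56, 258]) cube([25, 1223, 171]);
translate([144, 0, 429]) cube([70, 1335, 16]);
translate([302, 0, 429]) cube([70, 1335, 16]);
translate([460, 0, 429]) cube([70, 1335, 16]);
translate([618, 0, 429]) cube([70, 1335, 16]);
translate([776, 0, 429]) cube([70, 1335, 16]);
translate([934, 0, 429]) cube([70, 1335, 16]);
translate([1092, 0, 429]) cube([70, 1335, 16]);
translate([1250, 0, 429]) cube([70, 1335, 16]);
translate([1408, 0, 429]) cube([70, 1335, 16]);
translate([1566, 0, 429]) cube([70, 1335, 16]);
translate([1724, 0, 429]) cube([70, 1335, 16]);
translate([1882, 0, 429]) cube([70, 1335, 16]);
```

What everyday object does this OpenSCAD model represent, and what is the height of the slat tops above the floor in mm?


A bed frame. The slat-top height is 445 mm.

Four posts, four rails, and a row of slats — a bed frame. Slats sit on the rails at z = 258 + 171 = 429; with slat thickness 16, the top is 445 mm.


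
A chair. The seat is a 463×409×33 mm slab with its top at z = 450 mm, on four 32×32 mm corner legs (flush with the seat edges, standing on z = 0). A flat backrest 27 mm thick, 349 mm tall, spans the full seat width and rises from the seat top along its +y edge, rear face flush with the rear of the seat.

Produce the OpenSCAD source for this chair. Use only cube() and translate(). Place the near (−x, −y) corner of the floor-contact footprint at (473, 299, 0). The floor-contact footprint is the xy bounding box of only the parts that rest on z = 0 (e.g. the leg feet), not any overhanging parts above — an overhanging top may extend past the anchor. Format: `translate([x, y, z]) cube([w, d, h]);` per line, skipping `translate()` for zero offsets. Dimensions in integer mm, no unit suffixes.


// leg_h = 450 - 33 = 417
translate([473, 299, 417]) cube([463, 409, 33]);
translate([473, 299, 0]) cube([32, 32, 417]);
translate([904, 299, 0]) cube([32, 32, 417]);
translate([473, 676, 0]) cube([32, 32, 417]);
translate([904, 676, 0]) cube([32, 32, 417]);
translate([473, 681, 450]) cube([463, 27, 349]);


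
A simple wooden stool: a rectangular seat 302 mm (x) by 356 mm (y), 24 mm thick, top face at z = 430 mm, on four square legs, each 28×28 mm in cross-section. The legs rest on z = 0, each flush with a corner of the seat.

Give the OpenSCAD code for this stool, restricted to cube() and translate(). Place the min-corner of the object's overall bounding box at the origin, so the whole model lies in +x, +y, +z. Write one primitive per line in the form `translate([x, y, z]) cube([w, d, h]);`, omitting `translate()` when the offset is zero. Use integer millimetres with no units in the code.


// leg_h = 430 - 24 = 406
translate([0, 0, 406]) cube([302, 356, 24]);
cube([28, 28, 406]);
translate([274, 0, 0]) cube([28, 28, 406]);
translate([0, 328, 0]) cube([28, 28, 406]);
translate([274, 328, 0]) cube([28, 28, 406]);


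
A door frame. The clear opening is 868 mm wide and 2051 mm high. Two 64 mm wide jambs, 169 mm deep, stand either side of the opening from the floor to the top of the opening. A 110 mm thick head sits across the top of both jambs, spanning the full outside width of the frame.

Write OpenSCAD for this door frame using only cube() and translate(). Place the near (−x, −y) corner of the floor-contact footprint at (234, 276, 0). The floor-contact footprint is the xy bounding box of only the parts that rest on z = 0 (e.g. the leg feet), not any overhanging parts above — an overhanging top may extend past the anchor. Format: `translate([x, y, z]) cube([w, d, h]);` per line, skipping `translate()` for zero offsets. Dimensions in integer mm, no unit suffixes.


translate([234, 276, 0]) cube([64, 169, 2051]);
translate([1166, 276, 0]) cube([64, 169, 2051]);
translate([234, 276, 2051]) cube([996, 169, 110]);


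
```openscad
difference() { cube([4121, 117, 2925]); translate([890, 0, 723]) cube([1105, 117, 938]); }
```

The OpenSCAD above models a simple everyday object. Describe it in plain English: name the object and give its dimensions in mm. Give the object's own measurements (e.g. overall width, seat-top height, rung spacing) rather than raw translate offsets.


A wall 4121 mm long (x), 117 mm thick (y), 2925 mm tall, with a rectangular window opening cut through it. The opening is 1105 mm wide and 938 mm tall; its sill is at z = 723 mm and its near (−x) edge is 890 mm from the wall's −x end. The opening passes through the full wall thickness.
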